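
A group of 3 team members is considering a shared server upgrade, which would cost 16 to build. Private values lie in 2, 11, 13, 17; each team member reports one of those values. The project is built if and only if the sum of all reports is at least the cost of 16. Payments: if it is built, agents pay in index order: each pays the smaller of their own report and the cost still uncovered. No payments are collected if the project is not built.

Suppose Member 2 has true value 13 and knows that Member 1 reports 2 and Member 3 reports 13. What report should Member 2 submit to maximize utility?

2

Report 2: project built, pays 2, utility 13 - 2 = 11.
Report 11: project built, pays 11, utility 13 - 11 = 2.
Report 13: project built, pays 13, utility 13 - 13 = 0.
Report 17: project built, pays 14, utility 13 - 14 = -1.
The best choice is 2 with utility 11.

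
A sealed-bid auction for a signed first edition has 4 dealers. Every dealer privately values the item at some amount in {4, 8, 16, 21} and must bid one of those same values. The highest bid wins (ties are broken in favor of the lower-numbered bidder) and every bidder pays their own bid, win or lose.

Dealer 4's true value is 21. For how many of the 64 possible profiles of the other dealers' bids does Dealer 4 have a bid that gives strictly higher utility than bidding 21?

45

Others bid (4, 4, 4): truth gives 0; bid 8 gives 13 > 0. Violating.
Others bid (4, 4, 8): truth gives 0; bid 16 gives 5 > 0. Violating.
Others bid (4, 4, 21): truth gives -21; bid 4 gives -4 > -21. Violating.
Others bid (4, 8, 4): truth gives 0; bid 16 gives 5 > 0. Violating.
Others bid (4, 4, 16): truth gives 0; no alternative beats it.
Others bid (4, 8, 16): truth gives 0; no alternative beats it.
(Checking all 64 profiles: 45 have a profitable deviation, 19 do not.)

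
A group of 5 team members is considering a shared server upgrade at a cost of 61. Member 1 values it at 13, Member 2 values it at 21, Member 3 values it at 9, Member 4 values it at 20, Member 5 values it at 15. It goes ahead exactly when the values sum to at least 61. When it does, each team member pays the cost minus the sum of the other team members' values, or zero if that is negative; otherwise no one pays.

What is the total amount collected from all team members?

7

Total value 78 ≥ cost 61, so it is built.
Member 1: others sum to 65; max(0, 61 - 65) = 0.
Member 2: others sum to 57; max(0, 61 - 57) = 4.
Member 3: others sum to 69; max(0, 61 - 69) = 0.
Member 4: others sum to 58; max(0, 61 - 58) = 3.
Member 5: others sum to 63; max(0, 61 - 63) = 0.
Total collected = 0 + 4 + 0 + 3 + 0 = 7.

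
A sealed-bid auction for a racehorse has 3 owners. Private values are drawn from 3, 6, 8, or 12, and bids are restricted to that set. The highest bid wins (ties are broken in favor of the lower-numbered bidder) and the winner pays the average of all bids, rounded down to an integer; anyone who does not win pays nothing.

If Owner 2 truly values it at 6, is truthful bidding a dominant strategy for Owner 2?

No

Consider the case where Owner 1 bids 6 and Owner 3 bids 3.
Truthful bid 6: loses, pays 0, utility 0.
Bid 8 instead: wins, pays 5, utility 6 - 5 = 1.
Since 1 > 0, bidding 8 is strictly better here, so truthful bidding is not dominant.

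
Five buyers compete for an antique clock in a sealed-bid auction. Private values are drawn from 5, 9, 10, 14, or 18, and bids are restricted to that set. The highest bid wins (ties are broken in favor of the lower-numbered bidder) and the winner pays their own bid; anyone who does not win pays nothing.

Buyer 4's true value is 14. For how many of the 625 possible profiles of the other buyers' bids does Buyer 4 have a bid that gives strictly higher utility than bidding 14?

Others bid (5, 5, 5, 5): truth gives 0; bid 9 gives 5 > 0. Violating.
Others bid (5, 5, 5, 9): truth gives 0; bid 9 gives 5 > 0. Violating.
Others bid (5, 5, 5, 10): truth gives 0; bid 10 gives 4 > 0. Violating.
Others bid (5, 5, 9, 5): truth gives 0; bid 10 gives 4 > 0. Violating.
Others bid (5, 5, 5, 14): truth gives 0; no alternative beats it.
Others bid (5, 5, 5, 18): truth gives 0; no alternative beats it.
(Checking all 625 profiles: 24 have a profitable deviation, 601 do not.)

24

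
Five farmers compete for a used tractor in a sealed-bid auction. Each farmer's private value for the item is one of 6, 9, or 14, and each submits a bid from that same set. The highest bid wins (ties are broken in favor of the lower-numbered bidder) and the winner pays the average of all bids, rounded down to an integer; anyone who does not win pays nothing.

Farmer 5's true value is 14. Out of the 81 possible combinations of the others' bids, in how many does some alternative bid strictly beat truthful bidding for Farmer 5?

1

Others bid (6, 6, 6, 6): truth gives 7; bid 9 gives 8 > 7. Violating.
Others bid (6, 6, 6, 9): truth gives 6; no alternative beats it.
Others bid (6, 6, 6, 14): truth gives 0; no alternative beats it.
(Checking all 81 profiles: 1 has a profitable deviation, 80 do not.)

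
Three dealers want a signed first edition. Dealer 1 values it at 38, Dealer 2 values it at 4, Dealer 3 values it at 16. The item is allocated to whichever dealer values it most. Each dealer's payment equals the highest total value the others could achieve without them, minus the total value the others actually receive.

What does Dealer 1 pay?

Dealer 1 has the highest value and receives the item.
Without Dealer 1, the item would go to the next-highest value, 16, so the others could achieve 16.
With Dealer 1 present and winning, the others receive nothing, so their total is 0.
Payment = 16 - 0 = 16.

16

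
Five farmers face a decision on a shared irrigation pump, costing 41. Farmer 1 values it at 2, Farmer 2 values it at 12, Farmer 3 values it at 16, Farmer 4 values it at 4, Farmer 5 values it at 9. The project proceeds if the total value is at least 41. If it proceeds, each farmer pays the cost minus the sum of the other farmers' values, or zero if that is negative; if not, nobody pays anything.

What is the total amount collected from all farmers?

Total value 43 ≥ cost 41, so it is built.
Farmer 1: others sum to 41; max(0, 41 - 41) = 0.
Farmer 2: others sum to 31; max(0, 41 - 31) = 10.
Farmer 3: others sum to 27; max(0, 41 - 27) = 14.
Farmer 4: others sum to 39; max(0, 41 - 39) = 2.
Farmer 5: others sum to 34; max(0, 41 - 34) = 7.
Total collected = 0 + 10 + 14 + 2 + 7 = 33.

33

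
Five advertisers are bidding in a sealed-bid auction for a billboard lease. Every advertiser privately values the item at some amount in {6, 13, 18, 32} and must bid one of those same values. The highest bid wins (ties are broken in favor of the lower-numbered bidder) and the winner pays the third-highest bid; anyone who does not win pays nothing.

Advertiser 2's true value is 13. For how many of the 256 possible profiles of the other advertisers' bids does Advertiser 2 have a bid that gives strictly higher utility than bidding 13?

8

Others bid (6, 6, 6, 18): truth gives 0; bid 18 gives 7 > 0. Violating.
Others bid (6, 6, 6, 32): truth gives 0; bid 32 gives 7 > 0. Violating.
Others bid (6, 6, 18, 6): truth gives 0; bid 18 gives 7 > 0. Violating.
Others bid (6, 6, 32, 6): truth gives 0; bid 32 gives 7 > 0. Violating.
Others bid (6, 6, 6, 6): truth gives 7; no alternative beats it.
Others bid (6, 6, 6, 13): truth gives 7; no alternative beats it.
(Checking all 256 profiles: 8 have a profitable deviation, 248 do not.)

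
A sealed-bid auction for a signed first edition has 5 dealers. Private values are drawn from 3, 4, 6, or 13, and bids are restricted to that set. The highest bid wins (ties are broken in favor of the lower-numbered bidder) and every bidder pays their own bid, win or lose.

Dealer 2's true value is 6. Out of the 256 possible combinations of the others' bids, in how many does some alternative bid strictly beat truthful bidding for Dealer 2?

Others bid (3, 3, 3, 3): truth gives 0; bid 4 gives 2 > 0. Violating.
Others bid (3, 3, 3, 4): truth gives 0; bid 4 gives 2 > 0. Violating.
Others bid (3, 3, 3, 13): truth gives -6; bid 3 gives -3 > -6. Violating.
Others bid (3, 3, 4, 3): truth gives 0; bid 4 gives 2 > 0. Violating.
Others bid (3, 3, 3, 6): truth gives 0; no alternative beats it.
Others bid (3, 3, 4, 6): truth gives 0; no alternative beats it.
(Checking all 256 profiles: 210 have a profitable deviation, 46 do not.)

210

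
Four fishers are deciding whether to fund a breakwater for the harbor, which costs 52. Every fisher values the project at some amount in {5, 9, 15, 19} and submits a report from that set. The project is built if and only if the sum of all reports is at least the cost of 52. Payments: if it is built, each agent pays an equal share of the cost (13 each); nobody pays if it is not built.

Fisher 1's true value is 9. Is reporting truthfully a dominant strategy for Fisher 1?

No

Consider the case where Fisher 2 reports 5, Fisher 3 reports 19 and Fisher 4 reports 19.
Truthful report 9: project built, pays 13, utility 9 - 13 = -4.
Report 5 instead: project not built, utility 0.
Since 0 > -4, reporting 5 is strictly better here, so truthful reporting is not dominant.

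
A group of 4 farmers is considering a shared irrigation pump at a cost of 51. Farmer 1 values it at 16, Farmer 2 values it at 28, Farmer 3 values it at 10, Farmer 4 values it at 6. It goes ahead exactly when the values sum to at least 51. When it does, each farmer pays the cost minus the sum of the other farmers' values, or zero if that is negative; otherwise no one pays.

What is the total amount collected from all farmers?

27

Total value 60 ≥ cost 51, so it is built.
Farmer 1: others sum to 44; max(0, 51 - 44) = 7.
Farmer 2: others sum to 32; max(0, 51 - 32) = 19.
Farmer 3: others sum to 50; max(0, 51 - 50) = 1.
Farmer 4: others sum to 54; max(0, 51 - 54) = 0.
Total collected = 7 + 19 + 1 + 0 = 27.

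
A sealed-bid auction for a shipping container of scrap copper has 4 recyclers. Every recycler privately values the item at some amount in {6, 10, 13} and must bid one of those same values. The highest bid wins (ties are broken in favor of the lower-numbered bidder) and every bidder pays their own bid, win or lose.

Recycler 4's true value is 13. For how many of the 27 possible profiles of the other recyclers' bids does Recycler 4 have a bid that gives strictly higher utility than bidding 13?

20

Others bid (6, 6, 6): truth gives 0; bid 10 gives 3 > 0. Violating.
Others bid (6, 6, 13): truth gives -13; bid 6 gives -6 > -13. Violating.
Others bid (6, 10, 13): truth gives -13; bid 6 gives -6 > -13. Violating.
Others bid (6, 13, 6): truth gives -13; bid 6 gives -6 > -13. Violating.
Others bid (6, 6, 10): truth gives 0; no alternative beats it.
Others bid (6, 10, 6): truth gives 0; no alternative beats it.
(Checking all 27 profiles: 20 have a profitable deviation, 7 do not.)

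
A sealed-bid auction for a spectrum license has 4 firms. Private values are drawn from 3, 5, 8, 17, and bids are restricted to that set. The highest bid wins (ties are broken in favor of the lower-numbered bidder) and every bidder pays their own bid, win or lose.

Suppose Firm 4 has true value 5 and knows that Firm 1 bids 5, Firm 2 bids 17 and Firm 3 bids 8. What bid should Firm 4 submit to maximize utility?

Bid 3: loses but pays 3, utility -3.
Bid 5: loses but pays 5, utility -5.
Bid 8: loses but pays 8, utility -8.
Bid 17: loses but pays 17, utility -17.
The best choice is 3 with utility -3.

3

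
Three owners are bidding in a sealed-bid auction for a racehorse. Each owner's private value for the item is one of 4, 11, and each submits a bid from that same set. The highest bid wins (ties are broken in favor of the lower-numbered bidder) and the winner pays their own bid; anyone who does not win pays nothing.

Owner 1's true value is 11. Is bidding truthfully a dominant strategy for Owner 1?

No

Consider the case where Owner 2 bids 4 and Owner 3 bids 4.
Truthful bid 11: wins, pays 11, utility 11 - 11 = 0.
Bid 4 instead: wins, pays 4, utility 11 - 4 = 7.
Since 7 > 0, bidding 4 is strictly better here, so truthful bidding is not dominant.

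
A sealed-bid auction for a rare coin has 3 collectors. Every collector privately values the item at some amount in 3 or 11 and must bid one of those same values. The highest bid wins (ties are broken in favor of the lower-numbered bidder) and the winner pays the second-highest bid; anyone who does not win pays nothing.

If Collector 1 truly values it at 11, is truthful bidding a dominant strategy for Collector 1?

Check each profile of the others' bids and compare truth against every alternative bid.
Others bid (3, 3): truth gives 8, best alternative gives 8.
Others bid (3, 11): truth gives 0, best alternative gives 0.
Others bid (11, 3): truth gives 0, best alternative gives 0.
Others bid (11, 11): truth gives 0, best alternative gives 0.
In every case the truthful bid is at least as good as any alternative, so it is a dominant strategy.

Yes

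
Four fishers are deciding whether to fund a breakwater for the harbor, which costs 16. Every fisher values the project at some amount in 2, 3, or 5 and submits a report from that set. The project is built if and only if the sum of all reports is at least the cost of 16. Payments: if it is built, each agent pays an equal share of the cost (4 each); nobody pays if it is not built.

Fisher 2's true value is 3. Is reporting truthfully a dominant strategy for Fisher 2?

Consider the case where Fisher 1 reports 3, Fisher 3 reports 5 and Fisher 4 reports 5.
Truthful report 3: project built, pays 4, utility 3 - 4 = -1.
Report 2 instead: project not built, utility 0.
Since 0 > -1, reporting 2 is strictly better here, so truthful reporting is not dominant.

No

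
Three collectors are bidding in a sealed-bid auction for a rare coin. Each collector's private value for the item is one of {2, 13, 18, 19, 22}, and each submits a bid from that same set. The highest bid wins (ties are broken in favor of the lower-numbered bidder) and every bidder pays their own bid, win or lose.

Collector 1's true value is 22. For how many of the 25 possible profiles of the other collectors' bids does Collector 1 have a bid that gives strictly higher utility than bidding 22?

16

Others bid (2, 2): truth gives 0; bid 2 gives 20 > 0. Violating.
Others bid (2, 13): truth gives 0; bid 13 gives 9 > 0. Violating.
Others bid (2, 18): truth gives 0; bid 18 gives 4 > 0. Violating.
Others bid (2, 19): truth gives 0; bid 19 gives 3 > 0. Violating.
Others bid (2, 22): truth gives 0; no alternative beats it.
Others bid (13, 22): truth gives 0; no alternative beats it.
(Checking all 25 profiles: 16 have a profitable deviation, 9 do not.)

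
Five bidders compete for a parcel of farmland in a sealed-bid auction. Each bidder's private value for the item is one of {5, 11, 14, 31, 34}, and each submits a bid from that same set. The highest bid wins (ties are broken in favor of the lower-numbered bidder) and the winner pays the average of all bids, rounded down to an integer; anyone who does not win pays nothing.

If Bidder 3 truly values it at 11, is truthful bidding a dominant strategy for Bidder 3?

No

Consider the case where Bidder 1 bids 5, Bidder 2 bids 5, Bidder 4 bids 5 and Bidder 5 bids 14.
Truthful bid 11: loses, pays 0, utility 0.
Bid 14 instead: wins, pays 8, utility 11 - 8 = 3.
Since 3 > 0, bidding 14 is strictly better here, so truthful bidding is not dominant.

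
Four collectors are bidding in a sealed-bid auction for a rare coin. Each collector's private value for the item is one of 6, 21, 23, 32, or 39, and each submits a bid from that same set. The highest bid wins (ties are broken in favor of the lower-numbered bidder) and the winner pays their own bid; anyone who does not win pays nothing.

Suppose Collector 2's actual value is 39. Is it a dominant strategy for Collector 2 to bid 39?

No

Consider the case where Collector 1 bids 6, Collector 3 bids 6 and Collector 4 bids 6.
Truthful bid 39: wins, pays 39, utility 39 - 39 = 0.
Bid 21 instead: wins, pays 21, utility 39 - 21 = 18.
Since 18 > 0, bidding 21 is strictly better here, so truthful bidding is not dominant.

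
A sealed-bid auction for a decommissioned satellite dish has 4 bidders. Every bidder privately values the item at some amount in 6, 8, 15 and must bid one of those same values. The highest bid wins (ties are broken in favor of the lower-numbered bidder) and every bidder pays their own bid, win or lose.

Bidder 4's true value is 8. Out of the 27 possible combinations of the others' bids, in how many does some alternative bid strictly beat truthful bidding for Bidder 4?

26

Others bid (6, 6, 8): truth gives -8; bid 6 gives -6 > -8. Violating.
Others bid (6, 6, 15): truth gives -8; bid 6 gives -6 > -8. Violating.
Others bid (6, 8, 6): truth gives -8; bid 6 gives -6 > -8. Violating.
Others bid (6, 8, 8): truth gives -8; bid 6 gives -6 > -8. Violating.
Others bid (6, 6, 6): truth gives 0; no alternative beats it.
(Checking all 27 profiles: 26 have a profitable deviation, 1 does not.)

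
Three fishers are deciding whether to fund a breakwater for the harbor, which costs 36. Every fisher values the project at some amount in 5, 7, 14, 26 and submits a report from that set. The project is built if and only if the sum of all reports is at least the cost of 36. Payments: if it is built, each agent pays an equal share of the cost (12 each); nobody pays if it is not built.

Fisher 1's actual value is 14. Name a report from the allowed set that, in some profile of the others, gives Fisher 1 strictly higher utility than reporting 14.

Suppose Fisher 2 reports 5 and Fisher 3 reports 5.
Report 14: project not built, utility 0.
Report 26: project built, pays 12, utility 14 - 12 = 2.
So reporting 26 beats truth here (2 > 0).

26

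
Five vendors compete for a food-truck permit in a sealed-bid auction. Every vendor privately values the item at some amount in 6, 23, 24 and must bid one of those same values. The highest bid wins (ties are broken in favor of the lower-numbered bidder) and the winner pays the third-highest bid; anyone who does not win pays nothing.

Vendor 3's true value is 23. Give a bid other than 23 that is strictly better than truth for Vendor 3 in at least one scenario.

24

Suppose Vendor 1 bids 6, Vendor 2 bids 6, Vendor 4 bids 6 and Vendor 5 bids 24.
Bid 23: loses, pays 0, utility 0.
Bid 24: wins, pays 6, utility 23 - 6 = 17.
So bidding 24 beats truth here (17 > 0).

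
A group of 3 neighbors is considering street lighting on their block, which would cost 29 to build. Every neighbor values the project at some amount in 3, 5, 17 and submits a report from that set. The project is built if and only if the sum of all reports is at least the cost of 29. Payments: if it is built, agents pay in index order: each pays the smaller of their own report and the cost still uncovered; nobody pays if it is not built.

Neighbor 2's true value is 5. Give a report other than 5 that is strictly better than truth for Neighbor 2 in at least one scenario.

Suppose Neighbor 1 reports 17 and Neighbor 3 reports 17.
Report 5: project built, pays 5, utility 5 - 5 = 0.
Report 3: project built, pays 3, utility 5 - 3 = 2.
So reporting 3 beats truth here (2 > 0).

3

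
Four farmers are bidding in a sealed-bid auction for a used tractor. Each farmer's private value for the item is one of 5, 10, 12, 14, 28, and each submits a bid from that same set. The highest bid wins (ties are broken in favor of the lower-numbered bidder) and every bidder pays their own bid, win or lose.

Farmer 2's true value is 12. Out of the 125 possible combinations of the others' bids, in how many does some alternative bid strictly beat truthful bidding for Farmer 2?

Others bid (5, 5, 5): truth gives 0; bid 10 gives 2 > 0. Violating.
Others bid (5, 5, 10): truth gives 0; bid 10 gives 2 > 0. Violating.
Others bid (5, 5, 14): truth gives -12; bid 14 gives -2 > -12. Violating.
Others bid (5, 5, 28): truth gives -12; bid 5 gives -5 > -12. Violating.
Others bid (5, 5, 12): truth gives 0; no alternative beats it.
Others bid (5, 10, 12): truth gives 0; no alternative beats it.
(Checking all 125 profiles: 111 have a profitable deviation, 14 do not.)

111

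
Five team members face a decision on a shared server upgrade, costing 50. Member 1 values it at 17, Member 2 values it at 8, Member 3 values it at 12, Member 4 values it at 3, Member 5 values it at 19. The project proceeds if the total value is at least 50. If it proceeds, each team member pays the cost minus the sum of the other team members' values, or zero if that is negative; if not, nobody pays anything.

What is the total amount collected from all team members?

Total value 59 ≥ cost 50, so it is built.
Member 1: others sum to 42; max(0, 50 - 42) = 8.
Member 2: others sum to 51; max(0, 50 - 51) = 0.
Member 3: others sum to 47; max(0, 50 - 47) = 3.
Member 4: others sum to 56; max(0, 50 - 56) = 0.
Member 5: others sum to 40; max(0, 50 - 40) = 10.
Total collected = 8 + 0 + 3 + 0 + 10 = 21.

21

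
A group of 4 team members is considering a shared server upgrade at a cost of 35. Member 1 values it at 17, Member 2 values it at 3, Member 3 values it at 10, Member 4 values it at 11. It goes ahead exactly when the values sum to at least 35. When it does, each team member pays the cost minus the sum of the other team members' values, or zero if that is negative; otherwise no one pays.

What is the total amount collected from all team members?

Total value 41 ≥ cost 35, so it is built.
Member 1: others sum to 24; max(0, 35 - 24) = 11.
Member 2: others sum to 38; max(0, 35 - 38) = 0.
Member 3: others sum to 31; max(0, 35 - 31) = 4.
Member 4: others sum to 30; max(0, 35 - 30) = 5.
Total collected = 11 + 0 + 4 + 5 = 20.

20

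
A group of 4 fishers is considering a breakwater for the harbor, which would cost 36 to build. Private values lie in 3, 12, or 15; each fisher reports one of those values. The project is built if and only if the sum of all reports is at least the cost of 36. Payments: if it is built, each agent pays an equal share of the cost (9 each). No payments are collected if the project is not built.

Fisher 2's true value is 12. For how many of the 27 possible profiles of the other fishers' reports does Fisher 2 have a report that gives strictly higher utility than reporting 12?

3

Others report (3, 3, 15): truth gives 0; report 15 gives 3 > 0. Violating.
Others report (3, 15, 3): truth gives 0; report 15 gives 3 > 0. Violating.
Others report (15, 3, 3): truth gives 0; report 15 gives 3 > 0. Violating.
Others report (3, 3, 3): truth gives 0; no alternative beats it.
Others report (3, 3, 12): truth gives 0; no alternative beats it.
(Checking all 27 profiles: 3 have a profitable deviation, 24 do not.)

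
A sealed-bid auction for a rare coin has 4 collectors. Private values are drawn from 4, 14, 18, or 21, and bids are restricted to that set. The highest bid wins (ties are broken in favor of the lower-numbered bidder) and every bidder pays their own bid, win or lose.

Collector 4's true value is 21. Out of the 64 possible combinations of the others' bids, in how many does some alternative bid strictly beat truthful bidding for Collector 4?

45

Others bid (4, 4, 4): truth gives 0; bid 14 gives 7 > 0. Violating.
Others bid (4, 4, 14): truth gives 0; bid 18 gives 3 > 0. Violating.
Others bid (4, 4, 21): truth gives -21; bid 4 gives -4 > -21. Violating.
Others bid (4, 14, 4): truth gives 0; bid 18 gives 3 > 0. Violating.
Others bid (4, 4, 18): truth gives 0; no alternative beats it.
Others bid (4, 14, 18): truth gives 0; no alternative beats it.
(Checking all 64 profiles: 45 have a profitable deviation, 19 do not.)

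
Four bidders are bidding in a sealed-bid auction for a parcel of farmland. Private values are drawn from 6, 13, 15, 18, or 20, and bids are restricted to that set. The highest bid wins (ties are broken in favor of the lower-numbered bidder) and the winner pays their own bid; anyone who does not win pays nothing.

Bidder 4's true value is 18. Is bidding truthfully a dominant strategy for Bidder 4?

No

Consider the case where Bidder 1 bids 6, Bidder 2 bids 6 and Bidder 3 bids 6.
Truthful bid 18: wins, pays 18, utility 18 - 18 = 0.
Bid 13 instead: wins, pays 13, utility 18 - 13 = 5.
Since 5 > 0, bidding 13 is strictly better here, so truthful bidding is not dominant.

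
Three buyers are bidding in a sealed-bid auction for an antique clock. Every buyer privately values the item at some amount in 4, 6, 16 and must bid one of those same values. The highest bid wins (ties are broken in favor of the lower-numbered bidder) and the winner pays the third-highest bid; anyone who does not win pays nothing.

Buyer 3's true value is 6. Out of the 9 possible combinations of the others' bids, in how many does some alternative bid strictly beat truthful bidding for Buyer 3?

2

Others bid (4, 6): truth gives 0; bid 16 gives 2 > 0. Violating.
Others bid (6, 4): truth gives 0; bid 16 gives 2 > 0. Violating.
Others bid (4, 4): truth gives 2; no alternative beats it.
Others bid (4, 16): truth gives 0; no alternative beats it.
(Checking all 9 profiles: 2 have a profitable deviation, 7 do not.)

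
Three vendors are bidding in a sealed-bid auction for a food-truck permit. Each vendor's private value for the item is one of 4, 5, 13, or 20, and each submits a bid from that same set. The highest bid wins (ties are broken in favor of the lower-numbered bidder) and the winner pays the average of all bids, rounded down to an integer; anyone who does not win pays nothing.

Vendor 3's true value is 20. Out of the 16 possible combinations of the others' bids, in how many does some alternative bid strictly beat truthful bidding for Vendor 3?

4

Others bid (4, 4): truth gives 11; bid 5 gives 16 > 11. Violating.
Others bid (4, 5): truth gives 11; bid 13 gives 13 > 11. Violating.
Others bid (5, 4): truth gives 11; bid 13 gives 13 > 11. Violating.
Others bid (5, 5): truth gives 10; bid 13 gives 13 > 10. Violating.
Others bid (4, 13): truth gives 8; no alternative beats it.
Others bid (4, 20): truth gives 0; no alternative beats it.
(Checking all 16 profiles: 4 have a profitable deviation, 12 do not.)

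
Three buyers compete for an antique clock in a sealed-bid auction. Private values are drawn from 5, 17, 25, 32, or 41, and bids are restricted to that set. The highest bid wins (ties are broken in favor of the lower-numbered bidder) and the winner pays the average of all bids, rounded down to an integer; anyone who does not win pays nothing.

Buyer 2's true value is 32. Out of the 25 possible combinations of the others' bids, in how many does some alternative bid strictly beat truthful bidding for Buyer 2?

Others bid (5, 5): truth gives 18; bid 17 gives 23 > 18. Violating.
Others bid (5, 17): truth gives 14; bid 17 gives 19 > 14. Violating.
Others bid (5, 25): truth gives 12; bid 25 gives 14 > 12. Violating.
Others bid (5, 41): truth gives 0; bid 41 gives 3 > 0. Violating.
Others bid (5, 32): truth gives 9; no alternative beats it.
Others bid (17, 32): truth gives 5; no alternative beats it.
(Checking all 25 profiles: 9 have a profitable deviation, 16 do not.)

9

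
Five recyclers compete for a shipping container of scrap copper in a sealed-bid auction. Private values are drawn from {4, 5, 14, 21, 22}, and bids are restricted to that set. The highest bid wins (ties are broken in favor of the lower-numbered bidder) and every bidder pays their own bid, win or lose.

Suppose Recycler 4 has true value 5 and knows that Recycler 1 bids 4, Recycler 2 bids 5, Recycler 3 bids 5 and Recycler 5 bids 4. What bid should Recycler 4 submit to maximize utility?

Bid 4: loses but pays 4, utility -4.
Bid 5: loses but pays 5, utility -5.
Bid 14: wins, pays 14, utility 5 - 14 = -9.
Bid 21: wins, pays 21, utility 5 - 21 = -16.
Bid 22: wins, pays 22, utility 5 - 22 = -17.
The best choice is 4 with utility -4.

4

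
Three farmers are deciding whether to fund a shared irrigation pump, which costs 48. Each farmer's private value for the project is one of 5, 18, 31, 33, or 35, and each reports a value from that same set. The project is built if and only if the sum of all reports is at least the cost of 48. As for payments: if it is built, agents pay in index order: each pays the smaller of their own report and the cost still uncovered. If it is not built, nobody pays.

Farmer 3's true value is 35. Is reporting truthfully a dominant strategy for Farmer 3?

Yes

Check each profile of the others' reports and compare truth against every alternative report.
Others report (18, 31): truth gives 35, best alternative gives 35.
Others report (18, 33): truth gives 35, best alternative gives 35.
Others report (18, 35): truth gives 35, best alternative gives 35.
Others report (31, 18): truth gives 35, best alternative gives 35.
Others report (31, 31): truth gives 35, best alternative gives 35.
Others report (31, 33): truth gives 35, best alternative gives 35.
(Remaining 19 profiles checked similarly; truth is weakly best in each.)
In every case the truthful report is at least as good as any alternative, so it is a dominant strategy.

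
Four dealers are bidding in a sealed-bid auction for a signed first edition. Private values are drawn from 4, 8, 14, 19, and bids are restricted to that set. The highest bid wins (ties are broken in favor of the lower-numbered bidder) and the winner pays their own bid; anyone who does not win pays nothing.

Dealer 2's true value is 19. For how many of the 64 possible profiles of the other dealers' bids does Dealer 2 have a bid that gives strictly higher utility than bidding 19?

Others bid (4, 4, 4): truth gives 0; bid 8 gives 11 > 0. Violating.
Others bid (4, 4, 8): truth gives 0; bid 8 gives 11 > 0. Violating.
Others bid (4, 4, 14): truth gives 0; bid 14 gives 5 > 0. Violating.
Others bid (4, 8, 4): truth gives 0; bid 8 gives 11 > 0. Violating.
Others bid (4, 4, 19): truth gives 0; no alternative beats it.
Others bid (4, 8, 19): truth gives 0; no alternative beats it.
(Checking all 64 profiles: 18 have a profitable deviation, 46 do not.)

18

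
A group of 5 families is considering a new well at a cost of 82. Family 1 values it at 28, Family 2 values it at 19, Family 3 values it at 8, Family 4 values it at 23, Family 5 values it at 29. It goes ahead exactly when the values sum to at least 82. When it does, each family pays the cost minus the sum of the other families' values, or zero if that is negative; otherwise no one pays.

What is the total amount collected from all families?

7

Total value 107 ≥ cost 82, so it is built.
Family 1: others sum to 79; max(0, 82 - 79) = 3.
Family 2: others sum to 88; max(0, 82 - 88) = 0.
Family 3: others sum to 99; max(0, 82 - 99) = 0.
Family 4: others sum to 84; max(0, 82 - 84) = 0.
Family 5: others sum to 78; max(0, 82 - 78) = 4.
Total collected = 3 + 0 + 0 + 0 + 4 = 7.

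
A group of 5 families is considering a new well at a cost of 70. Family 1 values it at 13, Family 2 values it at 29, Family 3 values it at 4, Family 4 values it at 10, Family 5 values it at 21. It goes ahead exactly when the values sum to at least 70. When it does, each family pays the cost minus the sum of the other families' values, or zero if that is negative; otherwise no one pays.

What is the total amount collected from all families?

Total value 77 ≥ cost 70, so it is built.
Family 1: others sum to 64; max(0, 70 - 64) = 6.
Family 2: others sum to 48; max(0, 70 - 48) = 22.
Family 3: others sum to 73; max(0, 70 - 73) = 0.
Family 4: others sum to 67; max(0, 70 - 67) = 3.
Family 5: others sum to 56; max(0, 70 - 56) = 14.
Total collected = 6 + 22 + 0 + 3 + 14 = 45.

45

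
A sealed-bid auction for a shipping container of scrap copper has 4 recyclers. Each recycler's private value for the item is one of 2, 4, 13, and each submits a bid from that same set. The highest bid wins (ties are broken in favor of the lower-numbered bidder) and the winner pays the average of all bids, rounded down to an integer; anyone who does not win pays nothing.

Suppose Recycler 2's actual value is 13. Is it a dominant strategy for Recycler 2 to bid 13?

No

Consider the case where Recycler 1 bids 2, Recycler 3 bids 2 and Recycler 4 bids 2.
Truthful bid 13: wins, pays 4, utility 13 - 4 = 9.
Bid 4 instead: wins, pays 2, utility 13 - 2 = 11.
Since 11 > 9, bidding 4 is strictly better here, so truthful bidding is not dominant.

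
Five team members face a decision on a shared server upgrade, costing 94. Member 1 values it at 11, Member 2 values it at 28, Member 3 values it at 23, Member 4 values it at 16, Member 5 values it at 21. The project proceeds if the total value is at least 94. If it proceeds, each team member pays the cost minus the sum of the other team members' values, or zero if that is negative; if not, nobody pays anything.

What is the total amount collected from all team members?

74

Total value 99 ≥ cost 94, so it is built.
Member 1: others sum to 88; max(0, 94 - 88) = 6.
Member 2: others sum to 71; max(0, 94 - 71) = 23.
Member 3: others sum to 76; max(0, 94 - 76) = 18.
Member 4: others sum to 83; max(0, 94 - 83) = 11.
Member 5: others sum to 78; max(0, 94 - 78) = 16.
Total collected = 6 + 23 + 18 + 11 + 16 = 74.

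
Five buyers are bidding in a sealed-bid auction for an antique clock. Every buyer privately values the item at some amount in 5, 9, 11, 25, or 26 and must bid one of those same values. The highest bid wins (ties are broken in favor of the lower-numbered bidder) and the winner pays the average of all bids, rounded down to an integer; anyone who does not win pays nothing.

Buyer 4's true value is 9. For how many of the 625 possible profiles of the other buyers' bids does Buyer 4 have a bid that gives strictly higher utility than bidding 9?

17

Others bid (5, 5, 5, 11): truth gives 0; bid 11 gives 2 > 0. Violating.
Others bid (5, 5, 9, 5): truth gives 0; bid 11 gives 2 > 0. Violating.
Others bid (5, 5, 9, 9): truth gives 0; bid 11 gives 2 > 0. Violating.
Others bid (5, 5, 9, 11): truth gives 0; bid 11 gives 1 > 0. Violating.
Others bid (5, 5, 5, 5): truth gives 4; no alternative beats it.
Others bid (5, 5, 5, 9): truth gives 3; no alternative beats it.
(Checking all 625 profiles: 17 have a profitable deviation, 608 do not.)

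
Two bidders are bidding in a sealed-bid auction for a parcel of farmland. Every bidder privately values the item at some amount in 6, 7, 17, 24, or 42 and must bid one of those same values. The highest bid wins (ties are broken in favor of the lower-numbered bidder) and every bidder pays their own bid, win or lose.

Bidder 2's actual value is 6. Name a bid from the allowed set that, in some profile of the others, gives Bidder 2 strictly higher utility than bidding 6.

7

Suppose Bidder 1 bids 6.
Bid 6: loses but pays 6, utility -6.
Bid 7: wins, pays 7, utility 6 - 7 = -1.
So bidding 7 beats truth here (-1 > -6).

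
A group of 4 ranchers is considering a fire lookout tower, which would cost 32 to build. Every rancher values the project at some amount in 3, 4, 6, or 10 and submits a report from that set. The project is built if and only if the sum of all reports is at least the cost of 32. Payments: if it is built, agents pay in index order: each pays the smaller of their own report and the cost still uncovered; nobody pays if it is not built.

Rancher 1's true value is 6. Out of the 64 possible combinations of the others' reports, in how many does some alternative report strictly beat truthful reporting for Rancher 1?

1

Others report (10, 10, 10): truth gives 0; report 3 gives 3 > 0. Violating.
Others report (3, 3, 3): truth gives 0; no alternative beats it.
Others report (3, 3, 4): truth gives 0; no alternative beats it.
(Checking all 64 profiles: 1 has a profitable deviation, 63 do not.)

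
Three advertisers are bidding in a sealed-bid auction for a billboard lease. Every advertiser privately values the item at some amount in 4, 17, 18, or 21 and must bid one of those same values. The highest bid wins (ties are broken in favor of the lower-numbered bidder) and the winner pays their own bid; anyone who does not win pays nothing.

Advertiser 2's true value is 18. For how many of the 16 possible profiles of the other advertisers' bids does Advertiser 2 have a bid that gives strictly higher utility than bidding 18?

2

Others bid (4, 4): truth gives 0; bid 17 gives 1 > 0. Violating.
Others bid (4, 17): truth gives 0; bid 17 gives 1 > 0. Violating.
Others bid (4, 18): truth gives 0; no alternative beats it.
Others bid (4, 21): truth gives 0; no alternative beats it.
(Checking all 16 profiles: 2 have a profitable deviation, 14 do not.)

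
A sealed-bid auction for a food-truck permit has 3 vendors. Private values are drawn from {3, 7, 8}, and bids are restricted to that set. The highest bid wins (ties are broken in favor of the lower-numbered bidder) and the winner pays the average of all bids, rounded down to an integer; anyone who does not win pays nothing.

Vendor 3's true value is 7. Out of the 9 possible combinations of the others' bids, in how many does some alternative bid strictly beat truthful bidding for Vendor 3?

2

Others bid (3, 7): truth gives 0; bid 8 gives 1 > 0. Violating.
Others bid (7, 3): truth gives 0; bid 8 gives 1 > 0. Violating.
Others bid (3, 3): truth gives 3; no alternative beats it.
Others bid (3, 8): truth gives 0; no alternative beats it.
(Checking all 9 profiles: 2 have a profitable deviation, 7 do not.)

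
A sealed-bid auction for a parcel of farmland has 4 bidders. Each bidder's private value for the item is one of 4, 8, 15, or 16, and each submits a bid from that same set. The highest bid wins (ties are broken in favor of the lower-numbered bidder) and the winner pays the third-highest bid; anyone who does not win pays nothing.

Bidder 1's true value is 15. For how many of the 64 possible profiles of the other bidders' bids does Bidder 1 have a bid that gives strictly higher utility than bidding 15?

Others bid (4, 4, 16): truth gives 0; bid 16 gives 11 > 0. Violating.
Others bid (4, 8, 16): truth gives 0; bid 16 gives 7 > 0. Violating.
Others bid (4, 16, 4): truth gives 0; bid 16 gives 11 > 0. Violating.
Others bid (4, 16, 8): truth gives 0; bid 16 gives 7 > 0. Violating.
Others bid (4, 4, 4): truth gives 11; no alternative beats it.
Others bid (4, 4, 8): truth gives 11; no alternative beats it.
(Checking all 64 profiles: 12 have a profitable deviation, 52 do not.)

12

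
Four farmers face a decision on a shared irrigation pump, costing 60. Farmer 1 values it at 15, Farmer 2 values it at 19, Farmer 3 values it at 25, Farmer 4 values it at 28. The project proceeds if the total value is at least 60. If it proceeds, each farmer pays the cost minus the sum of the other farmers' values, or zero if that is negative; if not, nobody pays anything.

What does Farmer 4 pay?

1

Total value 87 ≥ cost 60, so the project is built.
The other farmers' values sum to 59.
Cost minus that sum is 60 - 59 = 1.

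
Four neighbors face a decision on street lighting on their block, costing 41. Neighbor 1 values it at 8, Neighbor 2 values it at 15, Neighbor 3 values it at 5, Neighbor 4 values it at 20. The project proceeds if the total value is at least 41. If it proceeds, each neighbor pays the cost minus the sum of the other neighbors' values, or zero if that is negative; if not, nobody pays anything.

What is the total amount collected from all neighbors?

22

Total value 48 ≥ cost 41, so it is built.
Neighbor 1: others sum to 40; max(0, 41 - 40) = 1.
Neighbor 2: others sum to 33; max(0, 41 - 33) = 8.
Neighbor 3: others sum to 43; max(0, 41 - 43) = 0.
Neighbor 4: others sum to 28; max(0, 41 - 28) = 13.
Total collected = 1 + 8 + 0 + 13 = 22.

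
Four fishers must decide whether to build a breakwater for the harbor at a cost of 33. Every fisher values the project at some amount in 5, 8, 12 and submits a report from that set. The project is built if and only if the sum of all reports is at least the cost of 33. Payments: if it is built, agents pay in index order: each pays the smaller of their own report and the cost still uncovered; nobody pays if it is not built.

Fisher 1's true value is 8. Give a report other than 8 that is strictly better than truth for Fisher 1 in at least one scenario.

5

Suppose Fisher 2 reports 5, Fisher 3 reports 12 and Fisher 4 reports 12.
Report 8: project built, pays 8, utility 8 - 8 = 0.
Report 5: project built, pays 5, utility 8 - 5 = 3.
So reporting 5 beats truth here (3 > 0).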